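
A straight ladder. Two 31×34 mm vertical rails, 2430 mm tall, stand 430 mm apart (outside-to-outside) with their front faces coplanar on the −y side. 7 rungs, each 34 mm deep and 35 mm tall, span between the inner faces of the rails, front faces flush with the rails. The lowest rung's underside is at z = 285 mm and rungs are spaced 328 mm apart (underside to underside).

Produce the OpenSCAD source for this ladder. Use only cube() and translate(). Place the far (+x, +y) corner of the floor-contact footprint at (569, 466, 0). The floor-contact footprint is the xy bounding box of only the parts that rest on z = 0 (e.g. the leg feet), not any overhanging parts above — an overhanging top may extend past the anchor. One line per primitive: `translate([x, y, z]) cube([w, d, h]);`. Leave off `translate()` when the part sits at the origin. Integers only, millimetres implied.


translate([139, 432, 0]) cube([31, 34, 2430]);
translate([538, 432, 0]) cube([31, 34, 2430]);
translate([170, 432, 285]) cube([368, 34, 35]);
translate([170, 432, 613]) cube([368, 34, 35]);
translate([170, 432, 941]) cube([368, 34, 35]);
translate([170, 432, 1269]) cube([368, 34, 35]);
translate([170, 432, 1597]) cube([368, 34, 35]);
translate([170, 432, 1925]) cube([368, 34, 35]);
translate([170, 432, 2253]) cube([368, 34, 35]);


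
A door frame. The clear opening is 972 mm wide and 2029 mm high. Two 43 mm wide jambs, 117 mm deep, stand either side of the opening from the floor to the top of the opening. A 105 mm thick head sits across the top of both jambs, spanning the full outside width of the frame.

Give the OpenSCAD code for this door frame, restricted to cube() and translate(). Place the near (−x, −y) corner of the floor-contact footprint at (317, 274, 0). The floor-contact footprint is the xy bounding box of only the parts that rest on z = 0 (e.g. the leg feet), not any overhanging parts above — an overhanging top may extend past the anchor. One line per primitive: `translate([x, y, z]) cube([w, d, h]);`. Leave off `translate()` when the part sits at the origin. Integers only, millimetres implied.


translate([317, 274, 0]) cube([43, 117, 2029]);
translate([1332, 274, 0]) cube([43, 117, 2029]);
translate([317, 274, 2029]) cube([1058, 117, 105]);


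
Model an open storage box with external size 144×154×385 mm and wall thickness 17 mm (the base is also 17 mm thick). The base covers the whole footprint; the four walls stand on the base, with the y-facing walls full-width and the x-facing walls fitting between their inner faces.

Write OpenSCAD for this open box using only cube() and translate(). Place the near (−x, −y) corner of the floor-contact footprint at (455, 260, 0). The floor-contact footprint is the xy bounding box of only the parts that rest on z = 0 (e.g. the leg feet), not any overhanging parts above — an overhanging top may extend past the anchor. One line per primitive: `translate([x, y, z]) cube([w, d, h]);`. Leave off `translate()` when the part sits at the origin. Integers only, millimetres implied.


translate([455, 260, 0]) cube([144, 154, 17]);
translate([455, 260, 17]) cube([144, 17, 368]);
translate([455, 397, 17]) cube([144, 17, 368]);
translate([455, 277, 17]) cube([17, 120, 368]);
translate([582, 277, 17]) cube([17, 120, 368]);


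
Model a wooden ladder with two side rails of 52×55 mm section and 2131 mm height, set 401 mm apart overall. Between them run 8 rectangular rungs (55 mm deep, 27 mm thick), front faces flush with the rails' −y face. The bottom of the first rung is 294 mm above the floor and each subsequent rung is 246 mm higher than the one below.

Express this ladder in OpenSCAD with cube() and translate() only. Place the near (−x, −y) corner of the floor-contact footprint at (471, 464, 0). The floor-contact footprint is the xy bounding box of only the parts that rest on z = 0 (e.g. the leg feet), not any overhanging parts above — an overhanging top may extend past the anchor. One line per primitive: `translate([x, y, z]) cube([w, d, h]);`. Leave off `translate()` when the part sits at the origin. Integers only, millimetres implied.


translate([471, 464, 0]) cube([52, 55, 2131]);
translate([820, 464, 0]) cube([52, 55, 2131]);
translate([523, 464, 294]) cube([297, 55, 27]);
translate([523, 464, 540]) cube([297, 55, 27]);
translate([523, 464, 786]) cube([297, 55, 27]);
translate([523, 464, 1032]) cube([297, 55, 27]);
translate([523, 464, 1278]) cube([297, 55, 27]);
translate([523, 464, 1524]) cube([297, 55, 27]);
translate([523, 464, 1770]) cube([297, 55, 27]);
translate([523, 464, 2016]) cube([297, 55, 27]);


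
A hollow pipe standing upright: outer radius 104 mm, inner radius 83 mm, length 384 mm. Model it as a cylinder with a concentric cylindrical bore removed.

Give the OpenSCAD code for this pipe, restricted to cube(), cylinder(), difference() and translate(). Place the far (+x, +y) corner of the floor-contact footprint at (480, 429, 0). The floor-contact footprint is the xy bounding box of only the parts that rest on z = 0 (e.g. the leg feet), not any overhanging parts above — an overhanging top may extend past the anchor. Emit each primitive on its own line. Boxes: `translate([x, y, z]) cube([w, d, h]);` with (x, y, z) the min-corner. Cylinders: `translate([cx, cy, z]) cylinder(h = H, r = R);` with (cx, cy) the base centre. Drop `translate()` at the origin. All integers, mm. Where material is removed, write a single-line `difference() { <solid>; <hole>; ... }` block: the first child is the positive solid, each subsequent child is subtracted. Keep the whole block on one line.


difference() { translate([376, 325, 0]) cylinder(h = 384, r = 104); translate([376, 325, 0]) cylinder(h = 384, r = 83); }


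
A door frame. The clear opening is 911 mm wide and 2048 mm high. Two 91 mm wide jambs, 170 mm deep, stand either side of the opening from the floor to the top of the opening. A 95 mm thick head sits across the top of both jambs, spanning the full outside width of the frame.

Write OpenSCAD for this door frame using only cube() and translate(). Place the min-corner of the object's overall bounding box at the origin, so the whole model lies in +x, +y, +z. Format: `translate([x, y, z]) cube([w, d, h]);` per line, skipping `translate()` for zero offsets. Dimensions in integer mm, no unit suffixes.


cube([91, 170, 2048]);
translate([1002, 0, 0]) cube([91, 170, 2048]);
translate([0, 0, 2048]) cube([1093, 170, 95]);


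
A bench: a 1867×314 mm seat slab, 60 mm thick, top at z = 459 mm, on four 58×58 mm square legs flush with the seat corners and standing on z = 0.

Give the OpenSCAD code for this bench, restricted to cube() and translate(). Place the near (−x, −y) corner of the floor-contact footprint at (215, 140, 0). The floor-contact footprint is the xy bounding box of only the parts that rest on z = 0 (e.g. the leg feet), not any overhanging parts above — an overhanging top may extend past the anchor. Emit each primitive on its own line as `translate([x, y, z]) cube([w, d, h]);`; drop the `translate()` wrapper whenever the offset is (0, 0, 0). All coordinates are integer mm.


// leg_h = 459 − 60 = 399
translate([215, 140, 399]) cube([1867, 314, 60]);
translate([215, 140, 0]) cube([58, 58, 399]);
translate([215, 396, 0]) cube([58, 58, 399]);
translate([2024, 140, 0]) cube([58, 58, 399]);
translate([2024, 396, 0]) cube([58, 58, 399]);


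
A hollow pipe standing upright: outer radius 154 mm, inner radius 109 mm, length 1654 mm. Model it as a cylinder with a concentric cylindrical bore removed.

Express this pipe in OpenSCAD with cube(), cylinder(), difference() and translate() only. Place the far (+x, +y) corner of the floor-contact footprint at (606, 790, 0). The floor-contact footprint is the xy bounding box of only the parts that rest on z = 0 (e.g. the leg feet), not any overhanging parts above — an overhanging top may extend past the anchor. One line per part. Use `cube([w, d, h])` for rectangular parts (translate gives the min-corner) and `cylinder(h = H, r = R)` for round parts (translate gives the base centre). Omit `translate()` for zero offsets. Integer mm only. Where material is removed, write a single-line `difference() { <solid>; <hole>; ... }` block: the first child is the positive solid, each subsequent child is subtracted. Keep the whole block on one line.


difference() { translate([452, 636, 0]) cylinder(h = 1654, r = 154); translate([452, 636, 0]) cylinder(h = 1654, r = 109); }


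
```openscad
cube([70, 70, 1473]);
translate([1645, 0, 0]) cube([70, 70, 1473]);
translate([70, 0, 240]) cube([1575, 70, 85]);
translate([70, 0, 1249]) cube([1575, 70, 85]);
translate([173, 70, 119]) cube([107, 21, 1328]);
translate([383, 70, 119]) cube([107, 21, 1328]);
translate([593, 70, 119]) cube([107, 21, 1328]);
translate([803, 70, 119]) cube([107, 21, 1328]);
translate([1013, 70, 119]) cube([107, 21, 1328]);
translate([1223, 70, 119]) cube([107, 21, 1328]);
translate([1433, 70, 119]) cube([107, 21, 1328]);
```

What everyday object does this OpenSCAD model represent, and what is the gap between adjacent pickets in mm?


A fence section. The picket gap is 103 mm.

Two posts, two rails, 7 pickets — a fence section. Span 1575 mm holds 7 pickets of 107 mm with 8 equal gaps: ⌊(1575 − 7·107) / 8⌋ = 103 mm.


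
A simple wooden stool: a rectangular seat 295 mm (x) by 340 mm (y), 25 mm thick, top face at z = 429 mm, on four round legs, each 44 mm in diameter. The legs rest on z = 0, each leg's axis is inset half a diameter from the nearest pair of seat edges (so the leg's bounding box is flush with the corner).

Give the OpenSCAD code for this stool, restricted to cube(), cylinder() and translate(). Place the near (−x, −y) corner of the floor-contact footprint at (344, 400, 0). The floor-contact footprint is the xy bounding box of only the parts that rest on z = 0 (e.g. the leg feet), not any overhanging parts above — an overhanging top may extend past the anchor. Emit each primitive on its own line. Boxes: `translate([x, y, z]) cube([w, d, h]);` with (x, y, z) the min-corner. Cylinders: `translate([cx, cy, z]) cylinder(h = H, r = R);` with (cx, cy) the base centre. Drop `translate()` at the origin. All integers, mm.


translate([344, 400, 404]) cube([295, 340, 25]);
translate([366, 422, 0]) cylinder(h = 404, r = 22);
translate([617, 422, 0]) cylinder(h = 404, r = 22);
translate([366, 718, 0]) cylinder(h = 404, r = 22);
translate([617, 718, 0]) cylinder(h = 404, r = 22);


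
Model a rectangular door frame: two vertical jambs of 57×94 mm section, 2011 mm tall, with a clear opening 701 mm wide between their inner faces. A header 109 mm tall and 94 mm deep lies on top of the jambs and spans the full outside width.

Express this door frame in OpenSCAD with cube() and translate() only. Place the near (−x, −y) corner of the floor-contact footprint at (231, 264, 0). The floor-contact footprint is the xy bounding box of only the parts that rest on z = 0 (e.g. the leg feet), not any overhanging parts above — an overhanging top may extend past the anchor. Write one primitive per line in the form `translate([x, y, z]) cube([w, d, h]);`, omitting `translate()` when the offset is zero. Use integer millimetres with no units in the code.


translate([231, 264, 0]) cube([57, 94, 2011]);
translate([989, 264, 0]) cube([57, 94, 2011]);
translate([231, 264, 2011]) cube([815, 94, 109]);


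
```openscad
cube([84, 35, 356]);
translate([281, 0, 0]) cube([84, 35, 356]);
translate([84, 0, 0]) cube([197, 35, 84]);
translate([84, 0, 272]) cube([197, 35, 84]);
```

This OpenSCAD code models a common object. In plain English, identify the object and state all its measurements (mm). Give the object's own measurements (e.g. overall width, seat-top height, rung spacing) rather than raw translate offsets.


A rectangular picture frame lying in the x–z plane (depth along y). The opening is 197 mm wide (x) by 188 mm tall (z), surrounded by a border 84 mm wide on all four sides. The frame is 35 mm deep and is made of two full-height vertical stiles with two horizontal rails fitted between them.


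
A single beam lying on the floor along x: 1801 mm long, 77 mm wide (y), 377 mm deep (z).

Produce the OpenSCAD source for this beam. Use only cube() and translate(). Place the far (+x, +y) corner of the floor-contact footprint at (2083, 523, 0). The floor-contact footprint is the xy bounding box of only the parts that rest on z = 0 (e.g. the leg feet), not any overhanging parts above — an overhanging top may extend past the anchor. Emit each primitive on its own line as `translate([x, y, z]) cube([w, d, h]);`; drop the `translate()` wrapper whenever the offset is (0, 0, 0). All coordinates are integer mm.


translate([282, 446, 0]) cube([1801, 77, 377]);


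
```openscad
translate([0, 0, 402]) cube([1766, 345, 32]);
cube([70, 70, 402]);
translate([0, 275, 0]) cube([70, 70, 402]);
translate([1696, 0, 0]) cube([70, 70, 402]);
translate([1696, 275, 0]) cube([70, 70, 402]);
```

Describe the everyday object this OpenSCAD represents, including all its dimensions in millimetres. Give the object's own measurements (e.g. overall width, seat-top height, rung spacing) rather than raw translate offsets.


A long wooden bench with a 1766 mm (x) × 345 mm (y) seat, 32 mm thick, its top surface 434 mm above the floor. Four 70 mm square legs at the seat corners, flush with the edges, run from z = 0 to the seat underside.


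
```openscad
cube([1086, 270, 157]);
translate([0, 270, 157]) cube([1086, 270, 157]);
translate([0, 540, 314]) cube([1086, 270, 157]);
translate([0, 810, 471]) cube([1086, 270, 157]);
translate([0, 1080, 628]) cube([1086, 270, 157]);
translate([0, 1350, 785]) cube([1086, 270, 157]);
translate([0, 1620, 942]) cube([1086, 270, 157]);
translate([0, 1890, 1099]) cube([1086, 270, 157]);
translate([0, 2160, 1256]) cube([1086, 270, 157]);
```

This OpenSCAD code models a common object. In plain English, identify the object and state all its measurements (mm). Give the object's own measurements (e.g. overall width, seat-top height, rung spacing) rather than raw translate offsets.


A straight staircase of 9 solid steps. Each step is 1086 mm wide (x), 270 mm deep (y, the going) and 157 mm tall (the rise). The first step rests on the floor; each subsequent step sits one going further in +y and one rise higher in +z, directly behind and above the previous step with no overlap.


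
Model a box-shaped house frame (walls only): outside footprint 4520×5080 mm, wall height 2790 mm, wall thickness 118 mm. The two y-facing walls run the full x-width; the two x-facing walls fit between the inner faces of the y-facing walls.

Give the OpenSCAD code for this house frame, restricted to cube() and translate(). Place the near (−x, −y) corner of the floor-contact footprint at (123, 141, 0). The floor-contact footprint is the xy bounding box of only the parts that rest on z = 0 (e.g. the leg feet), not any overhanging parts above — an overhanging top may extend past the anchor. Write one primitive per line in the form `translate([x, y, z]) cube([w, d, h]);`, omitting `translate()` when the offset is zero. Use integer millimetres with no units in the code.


translate([123, 141, 0]) cube([4520, 118, 2790]);
translate([123, 5103, 0]) cube([4520, 118, 2790]);
translate([123, 259, 0]) cube([118, 4844, 2790]);
translate([4525, 259, 0]) cube([118, 4844, 2790]);


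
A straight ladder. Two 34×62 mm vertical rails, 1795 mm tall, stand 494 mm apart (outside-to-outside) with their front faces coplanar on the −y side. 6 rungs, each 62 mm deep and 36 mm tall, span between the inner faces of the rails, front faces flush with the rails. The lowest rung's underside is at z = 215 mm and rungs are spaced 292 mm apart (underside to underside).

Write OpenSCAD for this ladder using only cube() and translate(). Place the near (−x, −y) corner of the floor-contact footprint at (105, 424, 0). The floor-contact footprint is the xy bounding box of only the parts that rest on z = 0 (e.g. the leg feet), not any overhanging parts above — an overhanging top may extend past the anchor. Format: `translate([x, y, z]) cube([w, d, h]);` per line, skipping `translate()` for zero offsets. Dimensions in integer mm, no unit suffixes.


translate([105, 424, 0]) cube([34, 62, 1795]);
translate([565, 424, 0]) cube([34, 62, 1795]);
translate([139, 424, 215]) cube([426, 62, 36]);
translate([139, 424, 507]) cube([426, 62, 36]);
translate([139, 424, 799]) cube([426, 62, 36]);
translate([139, 424, 1091]) cube([426, 62, 36]);
translate([139, 424, 1383]) cube([426, 62, 36]);
translate([139, 424, 1675]) cube([426, 62, 36]);


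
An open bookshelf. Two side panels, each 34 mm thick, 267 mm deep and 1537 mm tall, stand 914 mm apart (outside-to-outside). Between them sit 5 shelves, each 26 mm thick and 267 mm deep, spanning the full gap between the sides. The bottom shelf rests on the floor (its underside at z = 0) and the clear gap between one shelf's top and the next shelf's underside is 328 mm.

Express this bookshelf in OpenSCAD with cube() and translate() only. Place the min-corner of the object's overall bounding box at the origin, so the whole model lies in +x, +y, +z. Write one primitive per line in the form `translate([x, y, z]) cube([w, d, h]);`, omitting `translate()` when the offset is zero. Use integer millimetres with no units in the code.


cube([34, 267, 1537]);
translate([880, 0, 0]) cube([34, 267, 1537]);
translate([34, 0, 0]) cube([846, 267, 26]);
translate([34, 0, 354]) cube([846, 267, 26]);
translate([34, 0, 708]) cube([846, 267, 26]);
translate([34, 0, 1062]) cube([846, 267, 26]);
translate([34, 0, 1416]) cube([846, 267, 26]);


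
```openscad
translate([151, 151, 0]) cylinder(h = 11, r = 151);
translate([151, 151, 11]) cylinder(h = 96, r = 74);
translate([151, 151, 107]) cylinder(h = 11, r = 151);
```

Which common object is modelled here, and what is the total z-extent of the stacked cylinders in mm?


A spool. The overall height is 118 mm.

Three coaxial cylinders, large–small–large — a spool. Two 11 mm flanges and a 96 mm core give 11 + 96 + 11 = 118 mm.


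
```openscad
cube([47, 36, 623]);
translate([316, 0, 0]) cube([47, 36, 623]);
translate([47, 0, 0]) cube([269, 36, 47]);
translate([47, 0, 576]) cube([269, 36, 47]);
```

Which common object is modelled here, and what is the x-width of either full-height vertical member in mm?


A picture frame. The border width is 47 mm.

Four thin pieces enclosing a rectangular opening — a picture frame. The two full-height stiles are 623 mm tall; the top rail sits at z = 576 and is 47 mm tall, so the border above the opening is 623 − 576 = 47 mm, matching the stile x-width.


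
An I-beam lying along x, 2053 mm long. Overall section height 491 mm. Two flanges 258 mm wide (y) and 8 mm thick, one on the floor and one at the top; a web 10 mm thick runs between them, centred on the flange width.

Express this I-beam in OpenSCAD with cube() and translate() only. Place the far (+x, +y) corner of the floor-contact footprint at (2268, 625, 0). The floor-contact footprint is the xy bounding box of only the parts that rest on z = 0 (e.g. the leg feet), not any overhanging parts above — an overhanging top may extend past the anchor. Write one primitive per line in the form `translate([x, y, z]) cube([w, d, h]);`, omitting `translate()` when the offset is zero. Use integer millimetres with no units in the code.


translate([215, 367, 0]) cube([2053, 258, 8]);
translate([215, 491, 8]) cube([2053, 10, 475]);
translate([215, 367, 483]) cube([2053, 258, 8]);


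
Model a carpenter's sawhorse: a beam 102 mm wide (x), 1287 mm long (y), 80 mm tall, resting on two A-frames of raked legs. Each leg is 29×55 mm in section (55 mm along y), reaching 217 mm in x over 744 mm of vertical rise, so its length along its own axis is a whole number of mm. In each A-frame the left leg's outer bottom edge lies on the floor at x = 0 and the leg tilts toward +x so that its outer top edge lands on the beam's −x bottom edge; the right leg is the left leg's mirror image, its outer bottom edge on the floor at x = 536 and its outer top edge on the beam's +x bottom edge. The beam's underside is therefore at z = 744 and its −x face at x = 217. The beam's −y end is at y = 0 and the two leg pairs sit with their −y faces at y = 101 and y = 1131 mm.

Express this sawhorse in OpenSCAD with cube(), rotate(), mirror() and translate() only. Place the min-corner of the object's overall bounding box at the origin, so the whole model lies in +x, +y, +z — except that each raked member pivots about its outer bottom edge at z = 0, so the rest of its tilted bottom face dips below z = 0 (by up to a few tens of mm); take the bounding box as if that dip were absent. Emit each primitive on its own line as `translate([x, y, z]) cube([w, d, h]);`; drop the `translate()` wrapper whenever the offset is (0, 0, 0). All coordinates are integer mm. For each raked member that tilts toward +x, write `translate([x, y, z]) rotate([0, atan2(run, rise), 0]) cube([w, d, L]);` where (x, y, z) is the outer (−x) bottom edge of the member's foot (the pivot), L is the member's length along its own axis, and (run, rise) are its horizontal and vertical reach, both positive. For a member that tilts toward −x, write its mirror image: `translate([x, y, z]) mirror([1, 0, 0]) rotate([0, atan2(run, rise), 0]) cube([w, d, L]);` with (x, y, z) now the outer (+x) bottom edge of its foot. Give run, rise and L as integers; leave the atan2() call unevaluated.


// leg length = √(217² + 744²) = 775
// right-leg outer foot x = 2·217 + 102 = 536
// beam min-corner = (217, 0, 744)
translate([217, 0, 744]) cube([102, 1287, 80]);
translate([0, 101, 0]) rotate([0, atan2(217, 744), 0]) cube([29, 55, 775]);
translate([536, 101, 0]) mirror([1, 0, 0]) rotate([0, atan2(217, 744), 0]) cube([29, 55, 775]);
translate([0, 1131, 0]) rotate([0, atan2(217, 744), 0]) cube([29, 55, 775]);
translate([536, 1131, 0]) mirror([1, 0, 0]) rotate([0, atan2(217, 744), 0]) cube([29, 55, 775]);


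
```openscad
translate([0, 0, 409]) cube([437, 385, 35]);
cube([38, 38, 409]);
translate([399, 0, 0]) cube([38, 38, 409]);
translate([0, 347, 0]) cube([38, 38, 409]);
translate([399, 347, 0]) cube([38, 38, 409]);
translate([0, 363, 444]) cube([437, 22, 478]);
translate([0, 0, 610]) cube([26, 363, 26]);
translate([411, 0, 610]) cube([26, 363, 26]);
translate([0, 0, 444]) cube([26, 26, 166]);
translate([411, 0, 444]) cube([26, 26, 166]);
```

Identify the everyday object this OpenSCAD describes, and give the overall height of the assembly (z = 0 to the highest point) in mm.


A chair. The overall height is 922 mm.

A slab on four corner posts with a tall panel at the back — a chair. The seat slab sits at z = 409 with thickness 35, and the 478 mm backrest starts at the seat top, so the overall height is 409 + 35 + 478 = 922 mm.


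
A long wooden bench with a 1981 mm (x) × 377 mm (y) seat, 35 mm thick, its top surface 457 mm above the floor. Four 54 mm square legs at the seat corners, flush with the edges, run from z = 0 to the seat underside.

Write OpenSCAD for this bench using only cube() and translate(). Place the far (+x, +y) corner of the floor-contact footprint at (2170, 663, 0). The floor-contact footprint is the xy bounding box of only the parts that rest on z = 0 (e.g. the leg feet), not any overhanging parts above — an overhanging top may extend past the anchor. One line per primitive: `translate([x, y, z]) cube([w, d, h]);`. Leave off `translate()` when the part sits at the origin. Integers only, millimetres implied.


translate([189, 286, 422]) cube([1981, 377, 35]);
translate([189, 286, 0]) cube([54, 54, 422]);
translate([189, 609, 0]) cube([54, 54, 422]);
translate([2116, 286, 0]) cube([54, 54, 422]);
translate([2116, 609, 0]) cube([54, 54, 422]);


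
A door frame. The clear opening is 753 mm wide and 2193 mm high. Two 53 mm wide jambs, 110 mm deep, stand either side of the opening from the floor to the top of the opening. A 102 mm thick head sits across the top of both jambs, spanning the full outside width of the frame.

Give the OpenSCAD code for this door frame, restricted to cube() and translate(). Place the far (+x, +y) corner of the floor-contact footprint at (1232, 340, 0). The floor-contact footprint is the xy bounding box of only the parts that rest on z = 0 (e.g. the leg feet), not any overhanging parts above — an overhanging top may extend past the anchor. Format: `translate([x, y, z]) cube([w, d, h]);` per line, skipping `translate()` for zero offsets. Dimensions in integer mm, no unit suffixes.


translate([373, 230, 0]) cube([53, 110, 2193]);
translate([1179, 230, 0]) cube([53, 110, 2193]);
translate([373, 230, 2193]) cube([859, 110, 102]);


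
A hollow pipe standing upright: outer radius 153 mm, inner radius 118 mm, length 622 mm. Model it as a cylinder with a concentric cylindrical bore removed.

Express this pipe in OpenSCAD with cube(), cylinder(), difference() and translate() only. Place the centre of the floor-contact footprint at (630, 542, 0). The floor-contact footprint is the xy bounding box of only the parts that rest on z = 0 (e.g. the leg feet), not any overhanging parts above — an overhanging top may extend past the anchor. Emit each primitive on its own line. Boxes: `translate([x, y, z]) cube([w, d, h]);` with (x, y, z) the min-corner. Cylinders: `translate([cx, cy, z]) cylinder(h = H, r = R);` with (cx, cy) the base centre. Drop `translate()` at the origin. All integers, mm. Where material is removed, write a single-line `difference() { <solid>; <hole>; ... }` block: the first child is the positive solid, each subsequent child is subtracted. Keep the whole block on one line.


difference() { translate([630, 542, 0]) cylinder(h = 622, r = 153); translate([630, 542, 0]) cylinder(h = 622, r = 118); }


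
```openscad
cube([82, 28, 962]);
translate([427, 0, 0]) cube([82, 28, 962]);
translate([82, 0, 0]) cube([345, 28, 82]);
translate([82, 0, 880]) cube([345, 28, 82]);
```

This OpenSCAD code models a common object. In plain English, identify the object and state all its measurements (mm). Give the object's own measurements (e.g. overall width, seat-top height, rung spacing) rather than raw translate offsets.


A rectangular picture frame lying in the x–z plane (depth along y). The opening is 345 mm wide (x) by 798 mm tall (z), surrounded by a border 82 mm wide on all four sides. The frame is 28 mm deep and is made of two full-height vertical stiles with two horizontal rails fitted between them.


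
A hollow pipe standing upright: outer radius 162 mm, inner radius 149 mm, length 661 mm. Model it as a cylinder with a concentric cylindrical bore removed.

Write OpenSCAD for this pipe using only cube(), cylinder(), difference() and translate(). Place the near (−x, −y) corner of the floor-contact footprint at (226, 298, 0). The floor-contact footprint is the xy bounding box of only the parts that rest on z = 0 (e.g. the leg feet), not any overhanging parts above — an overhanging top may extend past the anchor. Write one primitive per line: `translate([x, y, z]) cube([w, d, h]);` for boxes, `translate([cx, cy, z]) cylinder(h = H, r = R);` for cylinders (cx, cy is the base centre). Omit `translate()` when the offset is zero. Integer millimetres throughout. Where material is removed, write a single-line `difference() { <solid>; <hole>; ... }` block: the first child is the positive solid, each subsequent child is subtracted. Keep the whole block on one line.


difference() { translate([388, 460, 0]) cylinder(h = 661, r = 162); translate([388, 460, 0]) cylinder(h = 661, r = 149); }


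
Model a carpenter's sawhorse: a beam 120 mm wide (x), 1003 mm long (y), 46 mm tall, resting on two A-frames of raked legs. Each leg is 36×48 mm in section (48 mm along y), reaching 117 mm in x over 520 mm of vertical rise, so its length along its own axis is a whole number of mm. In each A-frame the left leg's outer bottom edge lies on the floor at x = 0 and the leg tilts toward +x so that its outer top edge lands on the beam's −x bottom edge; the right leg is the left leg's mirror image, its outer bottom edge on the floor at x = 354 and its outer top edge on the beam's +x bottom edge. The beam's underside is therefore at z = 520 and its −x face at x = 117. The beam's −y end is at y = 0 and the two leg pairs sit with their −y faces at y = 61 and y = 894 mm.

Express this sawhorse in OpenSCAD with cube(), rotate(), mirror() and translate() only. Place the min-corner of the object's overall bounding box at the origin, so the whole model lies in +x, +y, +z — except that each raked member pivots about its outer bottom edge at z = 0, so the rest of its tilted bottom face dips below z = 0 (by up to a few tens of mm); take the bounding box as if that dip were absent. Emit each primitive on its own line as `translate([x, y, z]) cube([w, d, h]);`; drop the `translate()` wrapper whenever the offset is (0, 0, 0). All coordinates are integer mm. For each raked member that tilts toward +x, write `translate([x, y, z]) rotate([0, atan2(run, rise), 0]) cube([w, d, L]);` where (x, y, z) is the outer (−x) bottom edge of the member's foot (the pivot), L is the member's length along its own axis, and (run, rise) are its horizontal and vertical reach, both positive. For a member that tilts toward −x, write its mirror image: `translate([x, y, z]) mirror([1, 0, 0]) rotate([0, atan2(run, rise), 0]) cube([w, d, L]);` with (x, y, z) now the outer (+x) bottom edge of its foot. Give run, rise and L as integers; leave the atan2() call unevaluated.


// leg length = √(117² + 520²) = 533
// right-leg outer foot x = 2·117 + 120 = 354
// beam min-corner = (117, 0, 520)
translate([117, 0, 520]) cube([120, 1003, 46]);
translate([0, 61, 0]) rotate([0, atan2(117, 520), 0]) cube([36, 48, 533]);
translate([354, 61, 0]) mirror([1, 0, 0]) rotate([0, atan2(117, 520), 0]) cube([36, 48, 533]);
translate([0, 894, 0]) rotate([0, atan2(117, 520), 0]) cube([36, 48, 533]);
translate([354, 894, 0]) mirror([1, 0, 0]) rotate([0, atan2(117, 520), 0]) cube([36, 48, 533]);


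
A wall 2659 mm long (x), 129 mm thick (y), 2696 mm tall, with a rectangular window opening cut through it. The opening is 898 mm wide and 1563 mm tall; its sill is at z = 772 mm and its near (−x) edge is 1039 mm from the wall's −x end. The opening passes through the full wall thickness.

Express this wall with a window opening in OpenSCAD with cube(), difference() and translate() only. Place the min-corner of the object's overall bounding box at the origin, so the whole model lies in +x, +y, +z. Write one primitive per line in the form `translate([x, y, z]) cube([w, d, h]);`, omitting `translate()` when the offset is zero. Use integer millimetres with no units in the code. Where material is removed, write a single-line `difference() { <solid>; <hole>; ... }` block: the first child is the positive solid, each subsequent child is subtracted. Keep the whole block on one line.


difference() { cube([2659, 129, 2696]); translate([1039, 0, 772]) cube([898, 129, 1563]); }


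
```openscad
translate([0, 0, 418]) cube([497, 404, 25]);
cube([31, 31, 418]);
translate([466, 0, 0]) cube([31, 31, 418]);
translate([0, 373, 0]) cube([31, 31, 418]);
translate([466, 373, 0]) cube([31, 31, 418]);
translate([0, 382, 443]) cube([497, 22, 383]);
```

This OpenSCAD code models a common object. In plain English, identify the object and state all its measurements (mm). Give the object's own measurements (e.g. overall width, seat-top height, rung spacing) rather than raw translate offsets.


A chair. The seat is a 497×404×25 mm slab with its top at z = 443 mm, on four 31×31 mm corner legs (flush with the seat edges, standing on z = 0). A flat backrest 22 mm thick, 383 mm tall, spans the full seat width and rises from the seat top along its +y edge, rear face flush with the rear of the seat.


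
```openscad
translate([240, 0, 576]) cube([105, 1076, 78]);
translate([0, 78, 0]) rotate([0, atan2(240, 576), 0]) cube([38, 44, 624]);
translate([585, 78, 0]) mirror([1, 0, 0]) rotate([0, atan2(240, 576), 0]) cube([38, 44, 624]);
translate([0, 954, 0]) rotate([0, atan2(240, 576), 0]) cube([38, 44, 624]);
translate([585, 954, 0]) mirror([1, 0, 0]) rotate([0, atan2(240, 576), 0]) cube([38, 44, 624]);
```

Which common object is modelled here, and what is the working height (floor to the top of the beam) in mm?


A sawhorse. The overall height is 654 mm.

A beam across two mirrored pairs of raked legs — a sawhorse. The beam's underside is at z = 576 (matching the legs' vertical rise in atan2(240, 576)) and the beam is 78 mm tall, so its top is at 576 + 78 = 654 mm. The raked legs top out at the beam's underside, so that is the highest point.


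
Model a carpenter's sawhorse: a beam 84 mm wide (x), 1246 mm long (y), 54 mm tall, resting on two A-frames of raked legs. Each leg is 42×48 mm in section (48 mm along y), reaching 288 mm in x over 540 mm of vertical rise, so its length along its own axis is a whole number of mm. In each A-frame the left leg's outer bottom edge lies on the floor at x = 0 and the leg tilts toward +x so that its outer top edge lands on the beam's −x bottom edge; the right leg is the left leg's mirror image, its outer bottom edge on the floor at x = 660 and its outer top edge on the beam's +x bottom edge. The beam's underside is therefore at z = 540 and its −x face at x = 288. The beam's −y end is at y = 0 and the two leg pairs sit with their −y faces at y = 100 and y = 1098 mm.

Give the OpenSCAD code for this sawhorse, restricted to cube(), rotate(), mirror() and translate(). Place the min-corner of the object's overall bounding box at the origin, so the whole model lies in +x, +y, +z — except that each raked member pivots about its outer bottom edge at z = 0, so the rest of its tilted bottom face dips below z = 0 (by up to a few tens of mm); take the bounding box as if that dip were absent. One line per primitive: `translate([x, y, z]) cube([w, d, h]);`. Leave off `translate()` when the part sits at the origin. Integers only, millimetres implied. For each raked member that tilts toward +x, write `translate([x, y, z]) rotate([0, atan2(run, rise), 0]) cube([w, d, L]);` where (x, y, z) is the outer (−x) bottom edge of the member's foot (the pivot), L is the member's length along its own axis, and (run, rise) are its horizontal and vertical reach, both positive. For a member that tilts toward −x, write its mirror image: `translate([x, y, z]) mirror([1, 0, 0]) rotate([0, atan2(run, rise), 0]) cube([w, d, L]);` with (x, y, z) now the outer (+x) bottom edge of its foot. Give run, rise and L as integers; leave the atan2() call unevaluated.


translate([288, 0, 540]) cube([84, 1246, 54]);
translate([0, 100, 0]) rotate([0, atan2(288, 540), 0]) cube([42, 48, 612]);
translate([660, 100, 0]) mirror([1, 0, 0]) rotate([0, atan2(288, 540), 0]) cube([42, 48, 612]);
translate([0, 1098, 0]) rotate([0, atan2(288, 540), 0]) cube([42, 48, 612]);
translate([660, 1098, 0]) mirror([1, 0, 0]) rotate([0, atan2(288, 540), 0]) cube([42, 48, 612]);


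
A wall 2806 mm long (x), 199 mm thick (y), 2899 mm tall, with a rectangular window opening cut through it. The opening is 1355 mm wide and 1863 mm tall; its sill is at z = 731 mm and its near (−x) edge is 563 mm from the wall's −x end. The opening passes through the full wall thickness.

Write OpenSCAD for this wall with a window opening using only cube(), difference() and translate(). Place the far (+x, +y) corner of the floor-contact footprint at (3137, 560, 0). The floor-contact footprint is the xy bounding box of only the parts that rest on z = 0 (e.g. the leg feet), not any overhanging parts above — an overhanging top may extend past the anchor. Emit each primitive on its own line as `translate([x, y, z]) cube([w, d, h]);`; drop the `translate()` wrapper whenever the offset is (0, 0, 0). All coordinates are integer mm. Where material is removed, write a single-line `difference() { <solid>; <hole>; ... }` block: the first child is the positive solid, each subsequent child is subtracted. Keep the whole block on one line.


difference() { translate([331, 361, 0]) cube([2806, 199, 2899]); translate([894, 361, 731]) cube([1355, 199, 1863]); }


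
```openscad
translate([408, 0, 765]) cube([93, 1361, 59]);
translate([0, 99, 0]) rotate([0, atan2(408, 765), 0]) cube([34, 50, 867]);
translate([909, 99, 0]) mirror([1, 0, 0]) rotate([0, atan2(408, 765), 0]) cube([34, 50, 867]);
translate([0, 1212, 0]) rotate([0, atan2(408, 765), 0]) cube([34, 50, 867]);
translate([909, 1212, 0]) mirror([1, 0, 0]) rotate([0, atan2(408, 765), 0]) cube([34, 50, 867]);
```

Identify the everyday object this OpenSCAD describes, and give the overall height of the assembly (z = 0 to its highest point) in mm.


A sawhorse. The overall height is 824 mm.

A beam across two mirrored pairs of raked legs — a sawhorse. The beam's underside is at z = 765 (matching the legs' vertical rise in atan2(408, 765)) and the beam is 59 mm tall, so its top is at 765 + 59 = 824 mm. The raked legs top out at the beam's underside, so that is the highest point.


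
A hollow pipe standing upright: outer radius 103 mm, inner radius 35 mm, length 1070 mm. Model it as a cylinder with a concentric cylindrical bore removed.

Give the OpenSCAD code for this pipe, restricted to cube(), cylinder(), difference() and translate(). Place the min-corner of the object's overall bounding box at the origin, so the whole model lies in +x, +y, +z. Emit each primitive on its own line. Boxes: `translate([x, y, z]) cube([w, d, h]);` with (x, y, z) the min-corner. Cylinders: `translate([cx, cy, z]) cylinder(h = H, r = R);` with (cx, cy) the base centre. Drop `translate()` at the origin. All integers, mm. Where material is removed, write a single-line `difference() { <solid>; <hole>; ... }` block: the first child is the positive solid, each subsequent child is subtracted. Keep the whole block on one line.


difference() { translate([103, 103, 0]) cylinder(h = 1070, r = 103); translate([103, 103, 0]) cylinder(h = 1070, r = 35); }


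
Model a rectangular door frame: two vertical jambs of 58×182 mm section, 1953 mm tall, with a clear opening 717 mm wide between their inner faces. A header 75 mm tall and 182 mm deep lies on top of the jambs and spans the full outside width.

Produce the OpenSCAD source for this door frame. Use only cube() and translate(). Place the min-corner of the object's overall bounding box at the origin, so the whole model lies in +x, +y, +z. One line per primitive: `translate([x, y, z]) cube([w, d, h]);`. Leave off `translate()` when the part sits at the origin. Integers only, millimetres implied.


cube([58, 182, 1953]);
translate([775, 0, 0]) cube([58, 182, 1953]);
translate([0, 0, 1953]) cube([833, 182, 75]);


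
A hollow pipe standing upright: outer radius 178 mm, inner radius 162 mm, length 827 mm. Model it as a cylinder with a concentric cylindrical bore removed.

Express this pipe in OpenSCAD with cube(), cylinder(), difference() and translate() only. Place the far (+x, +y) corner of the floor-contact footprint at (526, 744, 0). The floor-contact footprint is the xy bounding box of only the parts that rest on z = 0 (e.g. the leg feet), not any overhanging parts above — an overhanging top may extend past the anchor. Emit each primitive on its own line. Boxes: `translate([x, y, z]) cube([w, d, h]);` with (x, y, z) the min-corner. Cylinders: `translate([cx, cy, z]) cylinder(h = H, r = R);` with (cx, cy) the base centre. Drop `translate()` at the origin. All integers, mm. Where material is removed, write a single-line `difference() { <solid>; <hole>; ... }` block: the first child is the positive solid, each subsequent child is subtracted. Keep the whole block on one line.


difference() { translate([348, 566, 0]) cylinder(h = 827, r = 178); translate([348, 566, 0]) cylinder(h = 827, r = 162); }


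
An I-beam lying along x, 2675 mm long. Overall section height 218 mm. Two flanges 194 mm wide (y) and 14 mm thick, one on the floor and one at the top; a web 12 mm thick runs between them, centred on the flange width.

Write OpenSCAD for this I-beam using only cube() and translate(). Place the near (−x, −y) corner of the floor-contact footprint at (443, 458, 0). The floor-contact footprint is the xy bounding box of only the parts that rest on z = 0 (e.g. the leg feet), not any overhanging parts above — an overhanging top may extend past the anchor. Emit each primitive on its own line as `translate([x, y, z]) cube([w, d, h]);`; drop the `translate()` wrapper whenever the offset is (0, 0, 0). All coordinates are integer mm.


translate([443, 458, 0]) cube([2675, 194, 14]);
translate([443, 549, 14]) cube([2675, 12, 190]);
translate([443, 458, 204]) cube([2675, 194, 14]);
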